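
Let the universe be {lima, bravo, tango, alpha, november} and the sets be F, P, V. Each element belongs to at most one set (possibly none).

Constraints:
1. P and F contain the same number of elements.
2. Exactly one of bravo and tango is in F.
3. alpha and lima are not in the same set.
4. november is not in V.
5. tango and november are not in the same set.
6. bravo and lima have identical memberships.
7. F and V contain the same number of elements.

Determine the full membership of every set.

F = {tango}; P = {november}; V = {alpha}

From (4): november ∉ V.
Suppose lima ∈ F: no assignment then satisfies all the clues, so lima ∉ F.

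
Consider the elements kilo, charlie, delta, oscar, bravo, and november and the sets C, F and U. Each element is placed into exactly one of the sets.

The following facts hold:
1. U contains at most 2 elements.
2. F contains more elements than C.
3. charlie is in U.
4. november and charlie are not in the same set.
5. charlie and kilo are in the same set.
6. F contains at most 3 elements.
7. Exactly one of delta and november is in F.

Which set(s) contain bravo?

bravo: F

From (3): charlie ∈ U.
(4): november ∉ U.
(5): kilo matches charlie: kilo ∉ C.
(5): kilo matches charlie: kilo ∉ F.
(5): kilo matches charlie: kilo ∈ U.
(1): U already has 2, so the rest are out.
Suppose bravo ∈ C: no assignment then satisfies all the clues, so bravo ∉ C.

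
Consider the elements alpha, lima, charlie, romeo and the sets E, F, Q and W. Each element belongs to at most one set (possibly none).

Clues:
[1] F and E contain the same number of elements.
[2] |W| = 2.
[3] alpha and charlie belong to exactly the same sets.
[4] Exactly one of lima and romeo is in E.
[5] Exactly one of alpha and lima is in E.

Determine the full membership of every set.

E = {lima}; F = {romeo}; Q = {}; W = {alpha, charlie}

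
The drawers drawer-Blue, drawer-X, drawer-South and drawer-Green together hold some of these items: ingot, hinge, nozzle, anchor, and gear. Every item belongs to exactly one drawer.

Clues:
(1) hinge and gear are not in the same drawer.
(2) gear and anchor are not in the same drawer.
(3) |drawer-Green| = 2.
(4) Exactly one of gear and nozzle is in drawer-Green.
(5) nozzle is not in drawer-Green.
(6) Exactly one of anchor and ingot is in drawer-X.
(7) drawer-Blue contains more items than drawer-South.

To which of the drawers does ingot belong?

ingot: drawer-Green

From (5): nozzle ∉ drawer-Green.
(4) (exactly one): gear ∈ drawer-Green.
(1): hinge ∉ drawer-Green.
(2): anchor ∉ drawer-Green.
(3): only 2 candidates remain for drawer-Green, so all are in.
(6) (exactly one): anchor ∈ drawer-X.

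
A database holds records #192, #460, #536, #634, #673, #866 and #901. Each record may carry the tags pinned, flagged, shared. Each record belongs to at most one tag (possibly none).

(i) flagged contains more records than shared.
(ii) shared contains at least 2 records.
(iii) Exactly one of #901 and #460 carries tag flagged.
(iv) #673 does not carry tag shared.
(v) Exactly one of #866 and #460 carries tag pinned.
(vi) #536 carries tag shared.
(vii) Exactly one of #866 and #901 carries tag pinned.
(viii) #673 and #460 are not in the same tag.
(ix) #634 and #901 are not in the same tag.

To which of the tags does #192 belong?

#192: flagged

From (iv): #673 ∉ shared.
From (vi): #536 ∈ shared.
Suppose #192 ∈ pinned: no assignment then satisfies all the clues, so #192 ∉ pinned.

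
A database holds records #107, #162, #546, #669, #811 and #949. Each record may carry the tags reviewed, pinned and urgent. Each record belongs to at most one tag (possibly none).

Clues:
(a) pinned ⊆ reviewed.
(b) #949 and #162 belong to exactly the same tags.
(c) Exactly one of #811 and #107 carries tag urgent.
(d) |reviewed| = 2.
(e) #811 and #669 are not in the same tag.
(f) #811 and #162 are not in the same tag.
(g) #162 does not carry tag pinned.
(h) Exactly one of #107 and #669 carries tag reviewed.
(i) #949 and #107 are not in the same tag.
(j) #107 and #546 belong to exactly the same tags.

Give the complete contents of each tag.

From (g): #162 ∉ pinned.
(b): #949 matches #162: #949 ∉ pinned.
Suppose #107 ∉ reviewed: no assignment then satisfies all the clues, so #107 ∈ reviewed.

reviewed = {#107, #546}; pinned = {}; urgent = {#811}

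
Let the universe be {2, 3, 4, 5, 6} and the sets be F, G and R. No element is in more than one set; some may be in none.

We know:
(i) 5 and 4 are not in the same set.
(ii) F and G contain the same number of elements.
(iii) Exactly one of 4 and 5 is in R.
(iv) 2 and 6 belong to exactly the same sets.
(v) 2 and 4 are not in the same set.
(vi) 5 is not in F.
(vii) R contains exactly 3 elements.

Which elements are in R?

R = {2, 5, 6}

From (vi): 5 ∉ F.
Suppose 2 ∉ R: no assignment then satisfies all the clues, so 2 ∈ R.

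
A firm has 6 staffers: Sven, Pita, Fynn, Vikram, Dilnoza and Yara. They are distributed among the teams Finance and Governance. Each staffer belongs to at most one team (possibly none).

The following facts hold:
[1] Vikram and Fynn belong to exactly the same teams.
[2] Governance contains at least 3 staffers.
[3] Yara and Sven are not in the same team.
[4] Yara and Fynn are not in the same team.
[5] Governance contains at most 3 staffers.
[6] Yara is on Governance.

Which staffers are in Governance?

Governance = {Dilnoza, Pita, Yara}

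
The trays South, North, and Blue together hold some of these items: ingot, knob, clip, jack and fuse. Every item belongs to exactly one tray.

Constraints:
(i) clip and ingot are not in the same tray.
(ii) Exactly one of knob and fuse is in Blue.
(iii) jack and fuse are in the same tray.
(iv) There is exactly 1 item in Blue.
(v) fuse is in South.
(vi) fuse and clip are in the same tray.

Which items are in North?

From (v): fuse ∈ South.
(ii) (exactly one): knob ∈ Blue.
(iii): jack matches fuse: jack ∈ South.
(iv): Blue already has 1, so the rest are out.
(vi): clip matches fuse: clip ∈ South.
(i): ingot ∉ South.
Only one tray left: ingot ∈ North.

North = {ingot}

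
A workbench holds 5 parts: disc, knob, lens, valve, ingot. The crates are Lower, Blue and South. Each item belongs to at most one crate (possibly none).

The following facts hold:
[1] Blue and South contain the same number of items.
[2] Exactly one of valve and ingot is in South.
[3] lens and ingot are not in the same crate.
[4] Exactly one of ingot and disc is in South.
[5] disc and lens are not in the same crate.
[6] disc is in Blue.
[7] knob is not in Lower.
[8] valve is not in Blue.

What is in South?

South = {ingot}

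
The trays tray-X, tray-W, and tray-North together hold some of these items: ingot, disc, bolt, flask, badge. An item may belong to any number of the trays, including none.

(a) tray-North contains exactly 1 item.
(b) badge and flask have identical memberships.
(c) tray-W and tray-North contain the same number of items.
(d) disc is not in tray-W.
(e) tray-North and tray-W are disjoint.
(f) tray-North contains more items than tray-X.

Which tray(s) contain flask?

flask: none

From (d): disc ∉ tray-W.
Suppose flask ∈ tray-X: no assignment then satisfies all the clues, so flask ∉ tray-X.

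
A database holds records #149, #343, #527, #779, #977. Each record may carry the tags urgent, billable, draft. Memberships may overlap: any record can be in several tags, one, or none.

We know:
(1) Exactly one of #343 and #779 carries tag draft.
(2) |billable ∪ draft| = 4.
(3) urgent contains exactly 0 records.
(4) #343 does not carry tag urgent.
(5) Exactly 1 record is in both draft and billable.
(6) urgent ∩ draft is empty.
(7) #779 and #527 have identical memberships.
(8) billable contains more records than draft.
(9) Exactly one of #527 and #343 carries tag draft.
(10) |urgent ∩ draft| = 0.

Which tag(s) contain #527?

#527: billable

From (4): #343 ∉ urgent.
(3): urgent already has 0, so the rest are out.
Suppose #527 ∉ billable: no assignment then satisfies all the clues, so #527 ∈ billable.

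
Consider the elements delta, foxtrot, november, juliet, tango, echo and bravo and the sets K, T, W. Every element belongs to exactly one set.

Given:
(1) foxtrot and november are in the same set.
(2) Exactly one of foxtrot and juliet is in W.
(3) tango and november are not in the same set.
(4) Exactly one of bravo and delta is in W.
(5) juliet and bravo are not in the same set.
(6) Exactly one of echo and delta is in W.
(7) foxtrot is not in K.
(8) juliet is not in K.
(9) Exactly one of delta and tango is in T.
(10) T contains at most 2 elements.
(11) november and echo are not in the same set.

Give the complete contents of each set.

K = {bravo, echo}; T = {juliet, tango}; W = {delta, foxtrot, november}

From (7): foxtrot ∉ K.
From (8): juliet ∉ K.
(1): november matches foxtrot: november ∉ K.
Suppose delta ∈ K: no assignment then satisfies all the clues, so delta ∉ K.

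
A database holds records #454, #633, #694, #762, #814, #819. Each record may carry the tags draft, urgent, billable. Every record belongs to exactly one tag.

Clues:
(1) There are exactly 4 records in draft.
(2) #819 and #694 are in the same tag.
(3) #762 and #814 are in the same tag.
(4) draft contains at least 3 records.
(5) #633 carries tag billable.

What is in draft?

draft = {#694, #762, #814, #819}

From (5): #633 ∈ billable.
Suppose #454 ∈ draft: no assignment then satisfies all the clues, so #454 ∉ draft.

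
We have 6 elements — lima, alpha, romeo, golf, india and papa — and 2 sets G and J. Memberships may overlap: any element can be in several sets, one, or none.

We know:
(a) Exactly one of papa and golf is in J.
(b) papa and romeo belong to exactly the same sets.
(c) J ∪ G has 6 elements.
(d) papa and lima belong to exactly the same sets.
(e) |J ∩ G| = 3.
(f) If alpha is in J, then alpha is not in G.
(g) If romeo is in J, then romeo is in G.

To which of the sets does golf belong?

golf: G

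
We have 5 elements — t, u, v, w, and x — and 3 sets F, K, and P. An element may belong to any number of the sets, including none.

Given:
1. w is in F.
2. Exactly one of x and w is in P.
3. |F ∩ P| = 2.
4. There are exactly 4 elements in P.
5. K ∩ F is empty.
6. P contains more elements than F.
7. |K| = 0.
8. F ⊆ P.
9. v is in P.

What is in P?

From (1): w ∈ F.
From (9): v ∈ P.
(5) (disjoint): w ∉ K.
(7): K already has 0, so the rest are out.
(8) with w ∈ F: w ∈ P.
(2) (exactly one): x ∉ P.
(4): only 4 candidates remain for P, so all are in.
(8) contrapositive: x ∉ F.

P = {t, u, v, w}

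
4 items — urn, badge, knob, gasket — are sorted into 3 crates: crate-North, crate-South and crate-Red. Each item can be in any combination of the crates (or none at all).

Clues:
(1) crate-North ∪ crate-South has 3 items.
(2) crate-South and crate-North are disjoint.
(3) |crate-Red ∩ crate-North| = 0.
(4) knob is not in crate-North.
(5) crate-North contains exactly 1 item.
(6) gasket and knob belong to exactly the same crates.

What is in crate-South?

crate-South = {gasket, knob}

From (4): knob ∉ crate-North.
(6): gasket matches knob: gasket ∉ crate-North.
Suppose urn ∈ crate-South: no assignment then satisfies all the clues, so urn ∉ crate-South.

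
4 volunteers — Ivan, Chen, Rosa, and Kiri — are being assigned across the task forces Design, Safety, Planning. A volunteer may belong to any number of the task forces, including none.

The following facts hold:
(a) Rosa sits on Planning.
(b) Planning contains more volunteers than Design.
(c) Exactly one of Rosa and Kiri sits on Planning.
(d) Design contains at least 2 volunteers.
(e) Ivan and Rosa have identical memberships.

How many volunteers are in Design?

From (a): Rosa ∈ Planning.
(c) (exactly one): Kiri ∉ Planning.
(e): Ivan matches Rosa: Ivan ∈ Planning.
Suppose Chen ∉ Planning: no assignment then satisfies all the clues, so Chen ∈ Planning.

2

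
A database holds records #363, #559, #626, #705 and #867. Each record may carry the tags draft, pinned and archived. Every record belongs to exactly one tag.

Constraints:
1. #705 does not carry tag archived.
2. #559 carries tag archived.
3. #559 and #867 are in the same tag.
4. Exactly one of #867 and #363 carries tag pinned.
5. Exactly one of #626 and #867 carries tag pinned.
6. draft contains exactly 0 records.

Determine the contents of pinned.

pinned = {#363, #626, #705}

From (1): #705 ∉ archived.
From (2): #559 ∈ archived.
(3): #867 matches #559: #867 ∉ draft.
(3): #867 matches #559: #867 ∉ pinned.
(3): #867 matches #559: #867 ∈ archived.
(4) (exactly one): #363 ∈ pinned.
(5) (exactly one): #626 ∈ pinned.
(6): draft already has 0, so the rest are out.
Only one tag left: #705 ∈ pinned.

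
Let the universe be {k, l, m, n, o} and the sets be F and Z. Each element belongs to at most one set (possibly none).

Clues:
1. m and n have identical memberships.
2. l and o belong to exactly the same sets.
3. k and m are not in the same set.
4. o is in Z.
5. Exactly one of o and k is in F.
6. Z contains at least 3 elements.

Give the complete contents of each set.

F = {k}; Z = {l, m, n, o}

From (4): o ∈ Z.
(2): l matches o: l ∉ F.
(2): l matches o: l ∈ Z.
(5) (exactly one): k ∈ F.
(3): m ∉ F.
(1): n matches m: n ∉ F.
Suppose m ∉ Z: no assignment then satisfies all the clues, so m ∈ Z.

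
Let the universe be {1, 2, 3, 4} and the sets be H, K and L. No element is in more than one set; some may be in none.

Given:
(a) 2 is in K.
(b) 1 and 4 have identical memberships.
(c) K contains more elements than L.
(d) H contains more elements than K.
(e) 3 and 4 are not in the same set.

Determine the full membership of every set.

H = {1, 4}; K = {2}; L = {}

From (a): 2 ∈ K.
Suppose 1 ∉ H: no assignment then satisfies all the clues, so 1 ∈ H.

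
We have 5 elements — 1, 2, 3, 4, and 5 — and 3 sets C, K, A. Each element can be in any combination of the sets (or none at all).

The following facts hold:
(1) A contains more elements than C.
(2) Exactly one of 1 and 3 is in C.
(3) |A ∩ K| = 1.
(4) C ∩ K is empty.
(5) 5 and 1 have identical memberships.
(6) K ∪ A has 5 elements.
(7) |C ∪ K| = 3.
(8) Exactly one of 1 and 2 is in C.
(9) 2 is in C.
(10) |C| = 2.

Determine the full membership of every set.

From (9): 2 ∈ C.
(4) (disjoint): 2 ∉ K.
(8) (exactly one): 1 ∉ C.
(2) (exactly one): 3 ∈ C.
(4) (disjoint): 3 ∉ K.
(5): 5 matches 1: 5 ∉ C.
(10): C already has 2, so the rest are out.
Suppose 1 ∈ K: no assignment then satisfies all the clues, so 1 ∉ K.

C = {2, 3}; K = {4}; A = {1, 2, 3, 4, 5}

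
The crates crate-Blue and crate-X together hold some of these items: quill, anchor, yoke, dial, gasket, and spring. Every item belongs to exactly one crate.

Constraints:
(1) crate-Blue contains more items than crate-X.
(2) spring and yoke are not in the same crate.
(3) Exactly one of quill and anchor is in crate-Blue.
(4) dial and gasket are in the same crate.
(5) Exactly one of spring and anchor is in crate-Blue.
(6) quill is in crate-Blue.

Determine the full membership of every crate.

From (6): quill ∈ crate-Blue.
(3) (exactly one): anchor ∉ crate-Blue.
(5) (exactly one): spring ∈ crate-Blue.
Only one crate left: anchor ∈ crate-X.
(2): yoke ∉ crate-Blue.
Only one crate left: yoke ∈ crate-X.
Suppose dial ∉ crate-Blue: no assignment then satisfies all the clues, so dial ∈ crate-Blue.

crate-Blue = {dial, gasket, quill, spring}; crate-X = {anchor, yoke}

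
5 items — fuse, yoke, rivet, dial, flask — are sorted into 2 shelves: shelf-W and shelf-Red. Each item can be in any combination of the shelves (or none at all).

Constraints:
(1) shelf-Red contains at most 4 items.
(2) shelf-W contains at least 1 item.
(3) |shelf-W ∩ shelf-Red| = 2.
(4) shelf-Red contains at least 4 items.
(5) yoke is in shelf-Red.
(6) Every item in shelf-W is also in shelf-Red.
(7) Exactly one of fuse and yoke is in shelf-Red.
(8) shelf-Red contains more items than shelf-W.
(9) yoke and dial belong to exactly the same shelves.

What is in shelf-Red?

shelf-Red = {dial, flask, rivet, yoke}

From (5): yoke ∈ shelf-Red.
(7) (exactly one): fuse ∉ shelf-Red.
(9): dial matches yoke: dial ∈ shelf-Red.
(4): only 4 candidates remain for shelf-Red, so all are in.
(6) contrapositive: fuse ∉ shelf-W.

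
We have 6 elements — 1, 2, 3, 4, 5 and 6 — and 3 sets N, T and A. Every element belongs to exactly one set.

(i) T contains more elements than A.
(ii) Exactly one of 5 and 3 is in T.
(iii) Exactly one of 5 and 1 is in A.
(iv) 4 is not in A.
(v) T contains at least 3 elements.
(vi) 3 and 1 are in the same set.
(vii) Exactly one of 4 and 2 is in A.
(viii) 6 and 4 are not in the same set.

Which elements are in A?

A = {2, 5}

From (iv): 4 ∉ A.
(vii) (exactly one): 2 ∈ A.
Suppose 1 ∈ A: no assignment then satisfies all the clues, so 1 ∉ A.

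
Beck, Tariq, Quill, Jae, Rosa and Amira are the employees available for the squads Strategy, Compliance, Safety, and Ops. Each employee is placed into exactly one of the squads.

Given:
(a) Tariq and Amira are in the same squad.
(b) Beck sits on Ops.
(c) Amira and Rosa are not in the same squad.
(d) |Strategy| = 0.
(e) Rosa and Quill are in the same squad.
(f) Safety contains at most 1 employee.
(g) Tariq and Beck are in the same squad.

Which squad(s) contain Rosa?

Rosa: Compliance

From (b): Beck ∈ Ops.
(d): Strategy already has 0, so the rest are out.
(g): Tariq matches Beck: Tariq ∉ Compliance.
(g): Tariq matches Beck: Tariq ∉ Safety.
(g): Tariq matches Beck: Tariq ∈ Ops.
(a): Amira matches Tariq: Amira ∉ Compliance.
(a): Amira matches Tariq: Amira ∉ Safety.
(a): Amira matches Tariq: Amira ∈ Ops.
(c): Rosa ∉ Ops.
(e): Quill matches Rosa: Quill ∉ Ops.
Suppose Rosa ∉ Compliance: no assignment then satisfies all the clues, so Rosa ∈ Compliance.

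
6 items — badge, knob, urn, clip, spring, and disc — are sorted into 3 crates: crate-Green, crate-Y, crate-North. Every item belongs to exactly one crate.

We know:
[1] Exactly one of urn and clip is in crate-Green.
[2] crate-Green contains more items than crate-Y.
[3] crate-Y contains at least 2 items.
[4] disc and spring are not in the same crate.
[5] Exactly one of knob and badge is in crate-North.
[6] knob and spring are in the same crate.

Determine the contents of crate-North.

crate-North = {badge}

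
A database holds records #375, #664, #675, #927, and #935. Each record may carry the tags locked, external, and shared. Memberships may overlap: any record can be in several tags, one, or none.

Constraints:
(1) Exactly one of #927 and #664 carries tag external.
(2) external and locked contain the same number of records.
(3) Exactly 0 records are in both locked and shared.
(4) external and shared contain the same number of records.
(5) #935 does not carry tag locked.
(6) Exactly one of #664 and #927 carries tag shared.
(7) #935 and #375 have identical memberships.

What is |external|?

1

From (5): #935 ∉ locked.
(7): #375 matches #935: #375 ∉ locked.
Suppose #375 ∈ external: no assignment then satisfies all the clues, so #375 ∉ external.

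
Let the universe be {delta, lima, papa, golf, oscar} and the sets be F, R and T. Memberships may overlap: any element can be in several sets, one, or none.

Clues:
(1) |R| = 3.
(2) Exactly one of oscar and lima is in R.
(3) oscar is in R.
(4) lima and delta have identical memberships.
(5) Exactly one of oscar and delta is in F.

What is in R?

R = {golf, oscar, papa}

From (3): oscar ∈ R.
(2) (exactly one): lima ∉ R.
(4): delta matches lima: delta ∉ R.
(1): only 3 candidates remain for R, so all are in.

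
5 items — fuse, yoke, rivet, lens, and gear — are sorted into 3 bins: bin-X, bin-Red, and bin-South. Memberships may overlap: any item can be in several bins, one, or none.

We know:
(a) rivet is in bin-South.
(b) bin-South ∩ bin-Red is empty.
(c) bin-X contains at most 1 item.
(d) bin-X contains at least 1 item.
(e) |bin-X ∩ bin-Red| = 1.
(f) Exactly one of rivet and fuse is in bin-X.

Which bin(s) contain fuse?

From (a): rivet ∈ bin-South.
(b) (disjoint): rivet ∉ bin-Red.
Suppose fuse ∉ bin-X: no assignment then satisfies all the clues, so fuse ∈ bin-X.

fuse: bin-Red, bin-X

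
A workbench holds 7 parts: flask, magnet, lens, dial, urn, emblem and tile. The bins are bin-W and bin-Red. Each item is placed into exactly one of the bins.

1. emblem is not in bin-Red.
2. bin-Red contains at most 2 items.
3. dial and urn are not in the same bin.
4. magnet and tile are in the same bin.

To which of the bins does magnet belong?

From (1): emblem ∉ bin-Red.
Only one bin left: emblem ∈ bin-W.
Suppose magnet ∉ bin-W: no assignment then satisfies all the clues, so magnet ∈ bin-W.

magnet: bin-W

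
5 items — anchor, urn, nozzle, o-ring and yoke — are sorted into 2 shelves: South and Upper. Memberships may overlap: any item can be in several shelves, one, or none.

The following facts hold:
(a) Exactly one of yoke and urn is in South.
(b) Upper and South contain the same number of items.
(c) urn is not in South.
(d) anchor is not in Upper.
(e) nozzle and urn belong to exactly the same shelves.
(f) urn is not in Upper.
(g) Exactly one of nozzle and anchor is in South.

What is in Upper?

Upper = {o-ring, yoke}

From (c): urn ∉ South.
From (d): anchor ∉ Upper.
From (f): urn ∉ Upper.
(a) (exactly one): yoke ∈ South.
(e): nozzle matches urn: nozzle ∉ South.
(e): nozzle matches urn: nozzle ∉ Upper.
(g) (exactly one): anchor ∈ South.
Suppose o-ring ∉ Upper: no assignment then satisfies all the clues, so o-ring ∈ Upper.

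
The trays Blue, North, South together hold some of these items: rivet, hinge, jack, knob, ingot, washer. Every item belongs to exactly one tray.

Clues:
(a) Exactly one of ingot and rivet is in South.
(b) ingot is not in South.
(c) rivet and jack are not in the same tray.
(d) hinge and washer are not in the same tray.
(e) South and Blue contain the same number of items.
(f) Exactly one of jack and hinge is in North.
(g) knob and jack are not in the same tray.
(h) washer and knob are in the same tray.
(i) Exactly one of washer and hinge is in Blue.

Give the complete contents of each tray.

Blue = {knob, washer}; North = {ingot, jack}; South = {hinge, rivet}

From (b): ingot ∉ South.
(a) (exactly one): rivet ∈ South.
(c): jack ∉ South.
Suppose hinge ∈ Blue: no assignment then satisfies all the clues, so hinge ∉ Blue.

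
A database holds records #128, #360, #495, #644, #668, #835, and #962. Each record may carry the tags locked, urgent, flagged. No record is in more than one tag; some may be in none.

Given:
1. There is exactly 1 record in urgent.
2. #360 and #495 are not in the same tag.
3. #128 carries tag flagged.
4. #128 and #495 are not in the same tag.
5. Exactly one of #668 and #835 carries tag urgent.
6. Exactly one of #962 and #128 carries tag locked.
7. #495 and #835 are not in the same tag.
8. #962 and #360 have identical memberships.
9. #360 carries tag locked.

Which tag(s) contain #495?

#495: none

From (3): #128 ∈ flagged.
From (9): #360 ∈ locked.
(2): #495 ∉ locked.
(4): #495 ∉ flagged.
(6) (exactly one): #962 ∈ locked.
Suppose #495 ∈ urgent: no assignment then satisfies all the clues, so #495 ∉ urgent.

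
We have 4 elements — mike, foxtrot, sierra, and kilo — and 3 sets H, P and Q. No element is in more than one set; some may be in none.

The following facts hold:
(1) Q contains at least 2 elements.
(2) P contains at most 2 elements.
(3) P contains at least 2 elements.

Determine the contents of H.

H = {}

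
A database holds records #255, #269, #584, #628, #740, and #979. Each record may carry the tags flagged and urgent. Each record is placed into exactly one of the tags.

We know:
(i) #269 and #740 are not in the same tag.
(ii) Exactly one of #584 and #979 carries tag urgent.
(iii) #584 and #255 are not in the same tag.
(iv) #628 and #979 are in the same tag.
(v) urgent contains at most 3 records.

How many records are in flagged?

4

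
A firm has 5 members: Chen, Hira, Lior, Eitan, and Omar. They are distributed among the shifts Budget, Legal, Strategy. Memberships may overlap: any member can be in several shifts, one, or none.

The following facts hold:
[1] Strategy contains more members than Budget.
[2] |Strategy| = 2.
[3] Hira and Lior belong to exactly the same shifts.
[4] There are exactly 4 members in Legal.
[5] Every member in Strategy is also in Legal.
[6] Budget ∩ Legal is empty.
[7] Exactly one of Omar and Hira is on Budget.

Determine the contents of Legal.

Legal = {Chen, Eitan, Hira, Lior}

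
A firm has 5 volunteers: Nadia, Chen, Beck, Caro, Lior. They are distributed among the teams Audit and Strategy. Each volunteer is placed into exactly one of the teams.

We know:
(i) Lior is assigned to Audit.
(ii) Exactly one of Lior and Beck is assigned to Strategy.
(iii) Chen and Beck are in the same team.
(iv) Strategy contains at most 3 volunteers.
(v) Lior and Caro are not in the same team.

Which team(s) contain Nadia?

From (i): Lior ∈ Audit.
(ii) (exactly one): Beck ∈ Strategy.
(iii): Chen matches Beck: Chen ∉ Audit.
(iii): Chen matches Beck: Chen ∈ Strategy.
(v): Caro ∉ Audit.
Only one team left: Caro ∈ Strategy.
(iv): Strategy already has 3, so the rest are out.
Only one team left: Nadia ∈ Audit.

Nadia: Audit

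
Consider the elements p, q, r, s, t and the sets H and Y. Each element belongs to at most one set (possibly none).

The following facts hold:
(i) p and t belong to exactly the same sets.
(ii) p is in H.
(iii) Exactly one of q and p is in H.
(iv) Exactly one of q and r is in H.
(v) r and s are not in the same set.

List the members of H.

H = {p, r, t}

From (ii): p ∈ H.
(i): t matches p: t ∈ H.
(iii) (exactly one): q ∉ H.
(iv) (exactly one): r ∈ H.
(v): s ∉ H.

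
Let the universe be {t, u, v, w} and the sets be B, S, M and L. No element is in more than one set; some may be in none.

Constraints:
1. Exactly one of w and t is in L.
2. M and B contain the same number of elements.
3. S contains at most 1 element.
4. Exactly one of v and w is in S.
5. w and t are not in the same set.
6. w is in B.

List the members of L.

L = {t}

From (6): w ∈ B.
(1) (exactly one): t ∈ L.
(4) (exactly one): v ∈ S.
(3): S already has 1, so the rest are out.
Suppose u ∈ L: no assignment then satisfies all the clues, so u ∉ L.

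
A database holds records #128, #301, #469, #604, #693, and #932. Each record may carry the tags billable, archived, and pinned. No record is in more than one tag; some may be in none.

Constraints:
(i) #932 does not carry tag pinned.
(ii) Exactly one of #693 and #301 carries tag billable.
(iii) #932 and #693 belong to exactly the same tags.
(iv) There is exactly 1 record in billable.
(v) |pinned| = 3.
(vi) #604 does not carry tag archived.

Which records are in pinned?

From (i): #932 ∉ pinned.
From (vi): #604 ∉ archived.
(iii): #693 matches #932: #693 ∉ pinned.
Suppose #128 ∉ pinned: no assignment then satisfies all the clues, so #128 ∈ pinned.

pinned = {#128, #469, #604}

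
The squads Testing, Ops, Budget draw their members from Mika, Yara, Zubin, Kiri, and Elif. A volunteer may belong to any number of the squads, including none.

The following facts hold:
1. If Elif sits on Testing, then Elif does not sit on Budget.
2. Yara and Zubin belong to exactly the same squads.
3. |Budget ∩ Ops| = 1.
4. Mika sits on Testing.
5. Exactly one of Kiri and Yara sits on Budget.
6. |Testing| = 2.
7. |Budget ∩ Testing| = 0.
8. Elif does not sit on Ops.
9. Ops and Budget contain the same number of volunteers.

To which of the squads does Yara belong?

Yara: none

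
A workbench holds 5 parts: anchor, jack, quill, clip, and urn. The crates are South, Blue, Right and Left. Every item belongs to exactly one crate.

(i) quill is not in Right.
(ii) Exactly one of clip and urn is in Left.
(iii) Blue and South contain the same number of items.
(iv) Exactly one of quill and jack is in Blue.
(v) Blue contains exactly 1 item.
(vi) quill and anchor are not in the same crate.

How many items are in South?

1

From (i): quill ∉ Right.
Suppose anchor ∈ Blue: no assignment then satisfies all the clues, so anchor ∉ Blue.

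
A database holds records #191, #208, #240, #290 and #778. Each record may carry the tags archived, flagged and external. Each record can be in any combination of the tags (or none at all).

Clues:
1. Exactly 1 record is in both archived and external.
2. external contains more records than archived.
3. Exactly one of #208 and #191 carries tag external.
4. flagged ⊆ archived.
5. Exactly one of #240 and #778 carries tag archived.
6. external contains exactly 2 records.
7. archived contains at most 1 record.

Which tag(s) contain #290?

#290: none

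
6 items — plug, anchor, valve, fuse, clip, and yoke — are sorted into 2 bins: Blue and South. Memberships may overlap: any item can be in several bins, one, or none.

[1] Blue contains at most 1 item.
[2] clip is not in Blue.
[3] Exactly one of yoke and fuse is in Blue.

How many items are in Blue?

1

From (2): clip ∉ Blue.
Suppose plug ∈ Blue: no assignment then satisfies all the clues, so plug ∉ Blue.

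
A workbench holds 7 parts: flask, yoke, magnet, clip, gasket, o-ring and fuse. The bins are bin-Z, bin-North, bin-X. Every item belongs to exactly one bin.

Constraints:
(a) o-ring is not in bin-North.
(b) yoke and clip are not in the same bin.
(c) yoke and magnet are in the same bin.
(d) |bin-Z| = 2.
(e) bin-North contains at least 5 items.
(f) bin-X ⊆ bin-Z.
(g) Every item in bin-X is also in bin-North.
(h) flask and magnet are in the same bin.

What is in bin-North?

bin-North = {flask, fuse, gasket, magnet, yoke}

From (a): o-ring ∉ bin-North.
(g) contrapositive: o-ring ∉ bin-X.
Only one bin left: o-ring ∈ bin-Z.
Suppose flask ∉ bin-North: no assignment then satisfies all the clues, so flask ∈ bin-North.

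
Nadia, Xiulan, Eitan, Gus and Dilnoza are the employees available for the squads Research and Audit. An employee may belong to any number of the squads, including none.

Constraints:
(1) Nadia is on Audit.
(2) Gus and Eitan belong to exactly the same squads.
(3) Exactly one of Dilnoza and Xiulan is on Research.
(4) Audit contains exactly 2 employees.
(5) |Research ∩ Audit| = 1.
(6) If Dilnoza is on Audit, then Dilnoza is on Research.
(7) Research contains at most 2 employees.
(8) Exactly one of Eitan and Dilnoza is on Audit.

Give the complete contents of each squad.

From (1): Nadia ∈ Audit.
Suppose Nadia ∈ Research: no assignment then satisfies all the clues, so Nadia ∉ Research.

Research = {Dilnoza}; Audit = {Dilnoza, Nadia}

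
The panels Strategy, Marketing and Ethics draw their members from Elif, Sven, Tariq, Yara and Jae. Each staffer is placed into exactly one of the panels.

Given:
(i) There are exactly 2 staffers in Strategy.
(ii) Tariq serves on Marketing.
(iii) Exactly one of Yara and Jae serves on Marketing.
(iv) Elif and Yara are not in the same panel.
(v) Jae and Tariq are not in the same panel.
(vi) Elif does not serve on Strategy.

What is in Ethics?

Ethics = {Elif}

From (ii): Tariq ∈ Marketing.
From (vi): Elif ∉ Strategy.
(v): Jae ∉ Marketing.
(iii) (exactly one): Yara ∈ Marketing.
(iv): Elif ∉ Marketing.
Only one panel left: Elif ∈ Ethics.
(i): only 2 candidates remain for Strategy, so all are in.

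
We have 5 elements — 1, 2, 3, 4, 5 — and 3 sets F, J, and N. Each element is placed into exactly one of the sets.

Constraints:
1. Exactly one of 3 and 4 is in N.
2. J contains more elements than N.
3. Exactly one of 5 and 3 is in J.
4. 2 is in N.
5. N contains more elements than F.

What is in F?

F = {}

From (4): 2 ∈ N.
Suppose 1 ∈ F: no assignment then satisfies all the clues, so 1 ∉ F.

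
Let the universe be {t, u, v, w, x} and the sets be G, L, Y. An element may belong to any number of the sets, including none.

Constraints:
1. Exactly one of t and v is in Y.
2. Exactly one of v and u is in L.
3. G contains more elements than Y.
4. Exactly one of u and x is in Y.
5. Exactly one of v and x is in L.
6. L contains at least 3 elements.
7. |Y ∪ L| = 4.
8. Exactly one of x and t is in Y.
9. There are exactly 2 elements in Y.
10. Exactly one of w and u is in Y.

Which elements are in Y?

Y = {t, u}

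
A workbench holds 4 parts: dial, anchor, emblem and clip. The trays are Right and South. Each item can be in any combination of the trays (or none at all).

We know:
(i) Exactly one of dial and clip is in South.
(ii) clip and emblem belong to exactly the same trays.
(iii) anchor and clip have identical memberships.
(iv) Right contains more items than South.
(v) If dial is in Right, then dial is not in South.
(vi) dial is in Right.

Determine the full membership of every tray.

Right = {anchor, clip, dial, emblem}; South = {anchor, clip, emblem}

From (vi): dial ∈ Right.
(v): dial ∉ South.
(i) (exactly one): clip ∈ South.
(ii): emblem matches clip: emblem ∈ South.
(iii): anchor matches clip: anchor ∈ South.
Suppose anchor ∉ Right: no assignment then satisfies all the clues, so anchor ∈ Right.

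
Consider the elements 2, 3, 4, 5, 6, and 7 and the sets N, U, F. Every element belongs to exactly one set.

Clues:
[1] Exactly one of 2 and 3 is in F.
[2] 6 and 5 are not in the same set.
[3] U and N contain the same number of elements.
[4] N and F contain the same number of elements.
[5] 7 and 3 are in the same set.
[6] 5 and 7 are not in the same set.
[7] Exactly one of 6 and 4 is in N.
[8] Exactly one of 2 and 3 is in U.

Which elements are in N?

N = {4, 5}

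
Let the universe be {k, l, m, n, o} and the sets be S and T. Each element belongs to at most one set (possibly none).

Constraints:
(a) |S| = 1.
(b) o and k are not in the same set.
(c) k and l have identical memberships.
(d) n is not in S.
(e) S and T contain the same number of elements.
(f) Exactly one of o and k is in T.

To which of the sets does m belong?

From (d): n ∉ S.
Suppose m ∉ S: no assignment then satisfies all the clues, so m ∈ S.

m: S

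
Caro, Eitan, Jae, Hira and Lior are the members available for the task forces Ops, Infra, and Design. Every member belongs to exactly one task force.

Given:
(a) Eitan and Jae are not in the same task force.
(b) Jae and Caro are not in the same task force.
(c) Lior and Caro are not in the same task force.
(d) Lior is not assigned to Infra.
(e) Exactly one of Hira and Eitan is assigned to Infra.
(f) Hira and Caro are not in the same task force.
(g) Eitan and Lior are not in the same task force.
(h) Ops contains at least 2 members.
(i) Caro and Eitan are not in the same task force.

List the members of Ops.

Ops = {Hira, Jae, Lior}

From (d): Lior ∉ Infra.
Suppose Caro ∈ Ops: no assignment then satisfies all the clues, so Caro ∉ Ops.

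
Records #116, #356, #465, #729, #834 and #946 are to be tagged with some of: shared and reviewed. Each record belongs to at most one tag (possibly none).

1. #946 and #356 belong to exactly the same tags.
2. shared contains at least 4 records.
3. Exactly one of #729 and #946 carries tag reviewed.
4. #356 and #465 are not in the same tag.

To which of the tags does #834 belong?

#834: shared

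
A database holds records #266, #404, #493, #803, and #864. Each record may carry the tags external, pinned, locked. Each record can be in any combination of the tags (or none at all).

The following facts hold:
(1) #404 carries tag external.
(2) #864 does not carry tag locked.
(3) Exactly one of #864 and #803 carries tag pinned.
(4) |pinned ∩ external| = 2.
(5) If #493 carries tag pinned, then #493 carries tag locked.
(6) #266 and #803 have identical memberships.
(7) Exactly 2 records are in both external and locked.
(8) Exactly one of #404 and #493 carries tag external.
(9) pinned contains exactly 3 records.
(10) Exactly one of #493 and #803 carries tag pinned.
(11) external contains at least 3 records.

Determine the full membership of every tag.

external = {#266, #404, #803, #864}; pinned = {#404, #493, #864}; locked = {#266, #493, #803}

From (1): #404 ∈ external.
From (2): #864 ∉ locked.
(8) (exactly one): #493 ∉ external.
Suppose #266 ∉ external: no assignment then satisfies all the clues, so #266 ∈ external.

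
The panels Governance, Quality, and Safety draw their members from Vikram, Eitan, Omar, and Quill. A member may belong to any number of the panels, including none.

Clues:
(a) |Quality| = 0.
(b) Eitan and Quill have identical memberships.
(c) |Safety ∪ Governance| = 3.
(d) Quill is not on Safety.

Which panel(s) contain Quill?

Quill: Governance

From (d): Quill ∉ Safety.
(a): Quality already has 0, so the rest are out.
(b): Eitan matches Quill: Eitan ∉ Safety.
Suppose Quill ∉ Governance: no assignment then satisfies all the clues, so Quill ∈ Governance.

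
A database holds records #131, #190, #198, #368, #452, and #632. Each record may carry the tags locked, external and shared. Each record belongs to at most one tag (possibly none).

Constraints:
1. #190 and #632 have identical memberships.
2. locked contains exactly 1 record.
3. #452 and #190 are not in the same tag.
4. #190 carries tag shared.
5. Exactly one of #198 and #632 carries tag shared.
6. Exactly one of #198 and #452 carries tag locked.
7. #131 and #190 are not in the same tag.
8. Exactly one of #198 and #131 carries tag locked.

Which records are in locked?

locked = {#198}

From (4): #190 ∈ shared.
(1): #632 matches #190: #632 ∉ locked.
(1): #632 matches #190: #632 ∉ external.
(1): #632 matches #190: #632 ∈ shared.
(3): #452 ∉ shared.
(5) (exactly one): #198 ∉ shared.
(7): #131 ∉ shared.
Suppose #131 ∈ locked: no assignment then satisfies all the clues, so #131 ∉ locked.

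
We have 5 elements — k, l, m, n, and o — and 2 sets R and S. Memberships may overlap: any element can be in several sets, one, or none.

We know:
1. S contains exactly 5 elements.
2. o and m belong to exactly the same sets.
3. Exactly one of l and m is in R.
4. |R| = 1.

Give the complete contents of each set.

R = {l}; S = {k, l, m, n, o}

(1): only 5 candidates remain for S, so all are in.
Suppose k ∈ R: no assignment then satisfies all the clues, so k ∉ R.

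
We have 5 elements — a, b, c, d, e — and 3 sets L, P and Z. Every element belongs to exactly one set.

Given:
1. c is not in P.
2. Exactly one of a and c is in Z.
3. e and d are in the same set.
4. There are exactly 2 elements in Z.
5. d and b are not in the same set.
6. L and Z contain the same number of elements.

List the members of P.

P = {a}

From (1): c ∉ P.
Suppose a ∉ P: no assignment then satisfies all the clues, so a ∈ P.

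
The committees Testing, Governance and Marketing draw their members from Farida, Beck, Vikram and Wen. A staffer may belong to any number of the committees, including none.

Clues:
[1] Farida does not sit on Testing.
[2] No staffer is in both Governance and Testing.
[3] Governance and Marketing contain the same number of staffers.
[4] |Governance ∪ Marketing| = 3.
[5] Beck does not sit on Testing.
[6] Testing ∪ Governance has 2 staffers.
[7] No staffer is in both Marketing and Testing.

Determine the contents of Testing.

Testing = {}

From (1): Farida ∉ Testing.
From (5): Beck ∉ Testing.
Suppose Vikram ∈ Testing: no assignment then satisfies all the clues, so Vikram ∉ Testing.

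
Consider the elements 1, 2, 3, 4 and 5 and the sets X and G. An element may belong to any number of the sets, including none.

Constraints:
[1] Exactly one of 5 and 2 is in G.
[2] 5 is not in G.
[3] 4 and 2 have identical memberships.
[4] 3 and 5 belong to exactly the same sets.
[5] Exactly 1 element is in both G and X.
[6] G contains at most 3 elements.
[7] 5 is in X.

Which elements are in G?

From (2): 5 ∉ G.
From (7): 5 ∈ X.
(1) (exactly one): 2 ∈ G.
(3): 4 matches 2: 4 ∈ G.
(4): 3 matches 5: 3 ∈ X.
(4): 3 matches 5: 3 ∉ G.
Suppose 1 ∉ G: no assignment then satisfies all the clues, so 1 ∈ G.

G = {1, 2, 4}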